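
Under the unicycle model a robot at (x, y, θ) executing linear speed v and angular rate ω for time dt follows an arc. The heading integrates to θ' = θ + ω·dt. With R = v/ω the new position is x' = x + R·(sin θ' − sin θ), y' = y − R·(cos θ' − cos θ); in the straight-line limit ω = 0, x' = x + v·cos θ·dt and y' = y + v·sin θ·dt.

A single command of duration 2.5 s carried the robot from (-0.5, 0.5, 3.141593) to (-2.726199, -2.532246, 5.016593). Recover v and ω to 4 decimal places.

Δθ = 5.016593 − 3.141593 = 1.875000
ω = Δθ/dt = 1.875000/2.5 = 0.7500
R = −Δy/(cos θ' − cos θ) = 2.3333
v = R·ω = 2.3333·0.7500 = 1.7500

v = 1.7500, ω = 0.7500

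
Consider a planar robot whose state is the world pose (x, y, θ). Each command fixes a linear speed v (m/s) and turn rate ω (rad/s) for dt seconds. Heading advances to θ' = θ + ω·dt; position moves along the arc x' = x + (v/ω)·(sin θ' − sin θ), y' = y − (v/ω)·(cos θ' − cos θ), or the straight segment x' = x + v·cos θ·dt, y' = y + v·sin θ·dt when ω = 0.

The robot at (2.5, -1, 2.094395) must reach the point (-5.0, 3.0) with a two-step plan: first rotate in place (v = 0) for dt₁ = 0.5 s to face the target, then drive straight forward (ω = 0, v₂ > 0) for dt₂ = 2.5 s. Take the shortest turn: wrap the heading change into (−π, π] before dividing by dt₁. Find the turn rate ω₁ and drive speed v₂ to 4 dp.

ω₁ = 1.1145, v₂ = 3.4000

heading to target = atan2(3−-1, -5−2.5) = 2.6516
Δθ = wrap(2.6516 − 2.0944) = 0.5572; ω₁ = Δθ/dt₁ = 1.1145
distance = √((-5−2.5)² + (3−-1)²) = 8.5000; v₂ = distance/dt₂ = 3.4000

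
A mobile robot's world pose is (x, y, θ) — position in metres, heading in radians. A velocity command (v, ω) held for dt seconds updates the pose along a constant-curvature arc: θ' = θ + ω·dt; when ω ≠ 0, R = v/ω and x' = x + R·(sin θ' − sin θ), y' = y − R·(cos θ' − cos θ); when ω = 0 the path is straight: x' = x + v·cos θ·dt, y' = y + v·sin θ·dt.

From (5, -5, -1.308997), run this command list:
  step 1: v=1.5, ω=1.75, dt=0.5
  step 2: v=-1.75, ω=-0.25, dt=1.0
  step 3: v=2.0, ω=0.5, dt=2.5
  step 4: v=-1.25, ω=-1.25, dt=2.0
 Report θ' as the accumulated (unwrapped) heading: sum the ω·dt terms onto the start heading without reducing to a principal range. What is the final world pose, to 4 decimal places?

step 1: θ'=-0.4340 (R=0.8571) → pose (5.4675, -5.5558, -0.4340)
step 2: θ'=-0.6840 (R=7.0000) → pose (3.9877, -4.6302, -0.6840)
step 3: θ'=0.5660 (R=4.0000) → pose (8.6604, -4.9062, 0.5660)
step 4: θ'=-1.9340 (R=1.0000) → pose (7.1893, -3.7068, -1.9340)

(7.1893, -3.7068, -1.9340)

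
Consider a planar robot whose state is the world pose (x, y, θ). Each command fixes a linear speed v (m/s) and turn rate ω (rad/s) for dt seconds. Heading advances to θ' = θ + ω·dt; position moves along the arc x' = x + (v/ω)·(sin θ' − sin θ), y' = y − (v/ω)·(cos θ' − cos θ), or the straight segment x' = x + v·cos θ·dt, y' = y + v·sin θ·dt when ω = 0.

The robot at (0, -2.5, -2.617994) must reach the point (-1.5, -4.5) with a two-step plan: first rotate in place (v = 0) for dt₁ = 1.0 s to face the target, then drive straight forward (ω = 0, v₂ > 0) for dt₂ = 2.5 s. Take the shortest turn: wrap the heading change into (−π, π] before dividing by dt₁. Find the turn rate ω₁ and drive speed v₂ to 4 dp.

ω₁ = 0.4037, v₂ = 1.0000

heading to target = atan2(-4.5−-2.5, -1.5−0) = -2.2143
Δθ = wrap(-2.2143 − -2.6180) = 0.4037; ω₁ = Δθ/dt₁ = 0.4037
distance = √((-1.5−0)² + (-4.5−-2.5)²) = 2.5000; v₂ = distance/dt₂ = 1.0000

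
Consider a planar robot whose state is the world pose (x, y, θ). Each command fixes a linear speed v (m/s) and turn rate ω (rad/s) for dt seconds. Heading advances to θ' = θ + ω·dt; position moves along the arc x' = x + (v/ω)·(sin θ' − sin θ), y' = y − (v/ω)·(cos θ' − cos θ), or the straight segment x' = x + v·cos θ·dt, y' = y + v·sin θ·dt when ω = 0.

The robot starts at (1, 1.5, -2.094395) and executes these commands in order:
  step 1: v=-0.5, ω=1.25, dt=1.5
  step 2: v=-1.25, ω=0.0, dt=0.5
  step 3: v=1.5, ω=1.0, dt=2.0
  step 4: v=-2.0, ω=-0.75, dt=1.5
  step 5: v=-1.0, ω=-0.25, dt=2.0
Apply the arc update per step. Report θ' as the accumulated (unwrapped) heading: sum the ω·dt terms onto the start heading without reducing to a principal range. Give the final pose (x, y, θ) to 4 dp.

(-0.8769, 0.5527, 0.1556)

step 1: θ'=-0.2194 (R=-0.4000) → pose (0.7406, 2.0904, -0.2194)
step 2: θ'=-0.2194 (straight) → pose (0.1306, 2.2264, -0.2194)
step 3: θ'=1.7806 (R=1.5000) → pose (1.9242, 4.0029, 1.7806)
step 4: θ'=0.6556 (R=2.6667) → pose (0.9417, 1.3337, 0.6556)
step 5: θ'=0.1556 (R=4.0000) → pose (-0.8769, 0.5527, 0.1556)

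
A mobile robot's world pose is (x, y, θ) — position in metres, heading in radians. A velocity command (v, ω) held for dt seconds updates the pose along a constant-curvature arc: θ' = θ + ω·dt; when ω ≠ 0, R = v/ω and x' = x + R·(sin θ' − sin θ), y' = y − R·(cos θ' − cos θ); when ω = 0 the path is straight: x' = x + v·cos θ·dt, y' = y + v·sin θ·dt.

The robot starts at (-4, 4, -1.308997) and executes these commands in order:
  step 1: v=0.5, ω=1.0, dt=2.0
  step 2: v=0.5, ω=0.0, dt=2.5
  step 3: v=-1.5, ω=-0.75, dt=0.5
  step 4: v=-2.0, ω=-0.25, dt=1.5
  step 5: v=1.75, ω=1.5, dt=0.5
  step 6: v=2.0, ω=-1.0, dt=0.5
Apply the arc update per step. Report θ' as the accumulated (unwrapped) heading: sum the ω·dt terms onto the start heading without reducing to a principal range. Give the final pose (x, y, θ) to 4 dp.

step 1: θ'=0.6910 (R=0.5000) → pose (-3.1984, 3.7441, 0.6910)
step 2: θ'=0.6910 (straight) → pose (-2.2351, 4.5407, 0.6910)
step 3: θ'=0.3160 (R=2.0000) → pose (-2.8882, 4.1810, 0.3160)
step 4: θ'=-0.0590 (R=8.0000) → pose (-5.8461, 3.7988, -0.0590)
step 5: θ'=0.6910 (R=1.1667) → pose (-5.0337, 4.0644, 0.6910)
step 6: θ'=0.1910 (R=-2.0000) → pose (-4.1388, 4.4868, 0.1910)

(-4.1388, 4.4868, 0.1910)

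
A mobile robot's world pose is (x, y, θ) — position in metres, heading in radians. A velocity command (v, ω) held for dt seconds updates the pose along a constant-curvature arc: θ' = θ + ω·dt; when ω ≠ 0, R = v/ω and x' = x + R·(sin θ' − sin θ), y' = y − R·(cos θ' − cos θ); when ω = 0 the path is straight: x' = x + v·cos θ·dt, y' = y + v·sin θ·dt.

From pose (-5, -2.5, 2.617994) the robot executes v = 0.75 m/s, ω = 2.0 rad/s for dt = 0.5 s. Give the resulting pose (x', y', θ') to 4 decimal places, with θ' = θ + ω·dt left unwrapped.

θ' = 2.6180 + 2.0·0.5 = 3.6180
R = v/ω = 0.75/2.0 = 0.3750
x' = -5 + 0.3750·(sin 3.6180 − sin 2.6180) = -5.3595
y' = -2.5 − 0.3750·(cos 3.6180 − cos 2.6180) = -2.4915

(-5.3595, -2.4915, 3.6180)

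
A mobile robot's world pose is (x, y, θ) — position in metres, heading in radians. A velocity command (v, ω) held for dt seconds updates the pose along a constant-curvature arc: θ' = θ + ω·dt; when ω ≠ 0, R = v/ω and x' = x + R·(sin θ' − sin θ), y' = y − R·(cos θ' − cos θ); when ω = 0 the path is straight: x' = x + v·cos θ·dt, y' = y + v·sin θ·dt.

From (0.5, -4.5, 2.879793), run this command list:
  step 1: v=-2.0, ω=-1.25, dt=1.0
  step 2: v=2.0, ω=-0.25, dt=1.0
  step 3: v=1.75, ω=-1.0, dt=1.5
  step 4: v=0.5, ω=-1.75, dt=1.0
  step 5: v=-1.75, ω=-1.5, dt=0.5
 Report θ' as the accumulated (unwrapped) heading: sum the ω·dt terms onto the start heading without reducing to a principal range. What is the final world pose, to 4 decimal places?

step 1: θ'=1.6298 (R=1.6000) → pose (1.6831, -5.9511, 1.6298)
step 2: θ'=1.3798 (R=-8.0000) → pose (1.8147, -3.9607, 1.3798)
step 3: θ'=-0.1202 (R=-1.7500) → pose (3.7427, -2.5555, -0.1202)
step 4: θ'=-1.8702 (R=-0.2857) → pose (3.9814, -2.9235, -1.8702)
step 5: θ'=-2.6202 (R=1.1667) → pose (4.5151, -2.2559, -2.6202)

(4.5151, -2.2559, -2.6202)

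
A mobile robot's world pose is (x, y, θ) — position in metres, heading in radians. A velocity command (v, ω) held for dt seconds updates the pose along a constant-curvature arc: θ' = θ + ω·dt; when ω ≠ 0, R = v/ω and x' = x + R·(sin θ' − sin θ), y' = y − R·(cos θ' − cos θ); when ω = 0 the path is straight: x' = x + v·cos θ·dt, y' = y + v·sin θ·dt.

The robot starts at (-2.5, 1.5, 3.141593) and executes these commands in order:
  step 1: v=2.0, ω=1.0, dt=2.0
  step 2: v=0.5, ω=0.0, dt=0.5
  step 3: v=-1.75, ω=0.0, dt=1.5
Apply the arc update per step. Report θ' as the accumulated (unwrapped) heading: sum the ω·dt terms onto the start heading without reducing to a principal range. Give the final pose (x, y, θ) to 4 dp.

step 1: θ'=5.1416 (R=2.0000) → pose (-4.3186, -1.3323, 5.1416)
step 2: θ'=5.1416 (straight) → pose (-4.2146, -1.5596, 5.1416)
step 3: θ'=5.1416 (straight) → pose (-5.3069, 0.8273, 5.1416)

(-5.3069, 0.8273, 5.1416)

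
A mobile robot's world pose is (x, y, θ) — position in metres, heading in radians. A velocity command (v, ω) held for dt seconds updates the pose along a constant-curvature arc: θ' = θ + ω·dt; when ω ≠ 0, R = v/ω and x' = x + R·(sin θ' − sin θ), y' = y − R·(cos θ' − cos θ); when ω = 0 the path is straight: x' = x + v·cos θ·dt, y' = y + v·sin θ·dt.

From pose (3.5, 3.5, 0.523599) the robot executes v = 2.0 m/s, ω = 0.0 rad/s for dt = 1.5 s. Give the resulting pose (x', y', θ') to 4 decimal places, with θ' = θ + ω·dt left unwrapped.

(6.0981, 5.0000, 0.5236)

θ' = 0.5236 + 0.0·1.5 = 0.5236
ω = 0 → straight: x' = 3.5 + 2.0·cos(0.5236)·1.5 = 6.0981
y' = 3.5 + 2.0·sin(0.5236)·1.5 = 5.0000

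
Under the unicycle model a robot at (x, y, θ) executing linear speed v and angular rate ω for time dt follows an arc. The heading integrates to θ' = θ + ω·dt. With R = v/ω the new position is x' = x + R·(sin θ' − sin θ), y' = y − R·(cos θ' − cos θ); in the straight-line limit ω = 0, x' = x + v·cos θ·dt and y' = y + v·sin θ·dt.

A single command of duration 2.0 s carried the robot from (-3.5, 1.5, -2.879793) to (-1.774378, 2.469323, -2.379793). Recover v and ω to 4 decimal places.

v = -1.0000, ω = 0.2500

Δθ = -2.379793 − -2.879793 = 0.500000
ω = Δθ/dt = 0.500000/2.0 = 0.2500
R = Δx/(sin θ' − sin θ) = -4.0000
v = R·ω = -4.0000·0.2500 = -1.0000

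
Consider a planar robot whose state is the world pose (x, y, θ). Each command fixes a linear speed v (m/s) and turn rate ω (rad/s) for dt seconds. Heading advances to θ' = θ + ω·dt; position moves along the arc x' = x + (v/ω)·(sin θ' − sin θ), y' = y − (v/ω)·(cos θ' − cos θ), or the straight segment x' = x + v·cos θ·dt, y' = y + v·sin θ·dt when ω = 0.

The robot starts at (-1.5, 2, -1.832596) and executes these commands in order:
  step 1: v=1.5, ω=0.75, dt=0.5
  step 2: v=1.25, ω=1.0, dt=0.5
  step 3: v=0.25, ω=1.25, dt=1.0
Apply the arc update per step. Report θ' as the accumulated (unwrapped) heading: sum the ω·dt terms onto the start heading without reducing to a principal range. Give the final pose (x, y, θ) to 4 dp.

step 1: θ'=-1.4576 (R=2.0000) → pose (-1.5553, 1.2564, -1.4576)
step 2: θ'=-0.9576 (R=1.2500) → pose (-1.3356, 0.6783, -0.9576)
step 3: θ'=0.2924 (R=0.2000) → pose (-1.1144, 0.6019, 0.2924)

(-1.1144, 0.6019, 0.2924)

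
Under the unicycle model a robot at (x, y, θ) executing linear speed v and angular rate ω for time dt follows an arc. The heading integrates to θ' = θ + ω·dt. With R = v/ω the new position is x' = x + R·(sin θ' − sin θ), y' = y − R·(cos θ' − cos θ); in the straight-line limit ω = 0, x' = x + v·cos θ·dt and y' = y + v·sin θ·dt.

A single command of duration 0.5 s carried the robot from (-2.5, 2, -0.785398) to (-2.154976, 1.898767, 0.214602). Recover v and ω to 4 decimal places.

v = 0.7500, ω = 2.0000

Δθ = 0.214602 − -0.785398 = 1.000000
ω = Δθ/dt = 1.000000/0.5 = 2.0000
R = Δx/(sin θ' − sin θ) = 0.3750
v = R·ω = 0.3750·2.0000 = 0.7500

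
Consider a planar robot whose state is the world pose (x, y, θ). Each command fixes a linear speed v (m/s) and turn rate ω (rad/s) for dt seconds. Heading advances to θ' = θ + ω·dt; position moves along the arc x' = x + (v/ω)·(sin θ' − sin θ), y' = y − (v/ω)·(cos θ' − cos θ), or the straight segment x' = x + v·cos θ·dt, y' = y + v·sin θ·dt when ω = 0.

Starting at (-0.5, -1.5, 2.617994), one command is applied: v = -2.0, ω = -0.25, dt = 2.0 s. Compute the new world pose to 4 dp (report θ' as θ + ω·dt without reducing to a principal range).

(2.3319, -4.2658, 2.1180)

θ' = 2.6180 + -0.25·2.0 = 2.1180
R = v/ω = -2.0/-0.25 = 8.0000
x' = -0.5 + 8.0000·(sin 2.1180 − sin 2.6180) = 2.3319
y' = -1.5 − 8.0000·(cos 2.1180 − cos 2.6180) = -4.2658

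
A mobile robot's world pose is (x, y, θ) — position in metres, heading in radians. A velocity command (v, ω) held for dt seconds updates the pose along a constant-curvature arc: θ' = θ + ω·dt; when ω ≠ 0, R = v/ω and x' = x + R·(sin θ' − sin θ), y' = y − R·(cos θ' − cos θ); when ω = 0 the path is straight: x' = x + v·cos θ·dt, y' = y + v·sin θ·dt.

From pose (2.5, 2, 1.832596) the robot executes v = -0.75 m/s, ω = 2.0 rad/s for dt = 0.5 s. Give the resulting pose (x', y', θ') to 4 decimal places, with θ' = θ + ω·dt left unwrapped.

(2.7482, 1.7398, 2.8326)

θ' = 1.8326 + 2.0·0.5 = 2.8326
R = v/ω = -0.75/2.0 = -0.3750
x' = 2.5 + -0.3750·(sin 2.8326 − sin 1.8326) = 2.7482
y' = 2 − -0.3750·(cos 2.8326 − cos 1.8326) = 1.7398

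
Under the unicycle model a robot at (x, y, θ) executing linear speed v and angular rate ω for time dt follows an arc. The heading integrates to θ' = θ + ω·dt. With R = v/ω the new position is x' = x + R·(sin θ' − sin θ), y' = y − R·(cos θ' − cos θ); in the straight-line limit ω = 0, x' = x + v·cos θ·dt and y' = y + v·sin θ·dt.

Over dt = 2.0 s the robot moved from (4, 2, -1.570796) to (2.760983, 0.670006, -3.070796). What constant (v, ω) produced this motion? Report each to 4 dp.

v = 1.0000, ω = -0.7500

Δθ = -3.070796 − -1.570796 = -1.500000
ω = Δθ/dt = -1.500000/2.0 = -0.7500
R = −Δy/(cos θ' − cos θ) = -1.3333
v = R·ω = -1.3333·-0.7500 = 1.0000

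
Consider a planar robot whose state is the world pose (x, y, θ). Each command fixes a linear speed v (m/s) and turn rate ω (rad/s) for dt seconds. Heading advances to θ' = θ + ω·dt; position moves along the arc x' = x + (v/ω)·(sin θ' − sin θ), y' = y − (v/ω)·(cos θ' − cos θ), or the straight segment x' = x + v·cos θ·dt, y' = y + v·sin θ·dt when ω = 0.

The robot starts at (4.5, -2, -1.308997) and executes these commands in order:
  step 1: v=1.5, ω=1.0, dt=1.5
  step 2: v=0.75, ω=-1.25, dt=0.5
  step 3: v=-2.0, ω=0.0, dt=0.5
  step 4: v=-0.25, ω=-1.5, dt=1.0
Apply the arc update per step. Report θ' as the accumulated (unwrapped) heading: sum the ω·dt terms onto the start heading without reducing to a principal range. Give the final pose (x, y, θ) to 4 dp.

step 1: θ'=0.1910 (R=1.5000) → pose (6.2337, -3.0845, 0.1910)
step 2: θ'=-0.4340 (R=-0.6000) → pose (6.5999, -3.1292, -0.4340)
step 3: θ'=-0.4340 (straight) → pose (5.6926, -2.7087, -0.4340)
step 4: θ'=-1.9340 (R=0.1667) → pose (5.6069, -2.4983, -1.9340)

(5.6069, -2.4983, -1.9340)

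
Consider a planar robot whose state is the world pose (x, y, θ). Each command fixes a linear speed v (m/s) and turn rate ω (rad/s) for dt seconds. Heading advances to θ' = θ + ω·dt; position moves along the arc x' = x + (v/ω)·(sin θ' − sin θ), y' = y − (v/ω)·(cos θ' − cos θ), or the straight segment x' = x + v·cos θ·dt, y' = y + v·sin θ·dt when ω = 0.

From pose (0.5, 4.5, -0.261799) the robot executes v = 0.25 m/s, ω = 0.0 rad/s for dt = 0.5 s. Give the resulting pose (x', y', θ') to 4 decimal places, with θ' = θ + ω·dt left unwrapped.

θ' = -0.2618 + 0.0·0.5 = -0.2618
ω = 0 → straight: x' = 0.5 + 0.25·cos(-0.2618)·0.5 = 0.6207
y' = 4.5 + 0.25·sin(-0.2618)·0.5 = 4.4676

(0.6207, 4.4676, -0.2618)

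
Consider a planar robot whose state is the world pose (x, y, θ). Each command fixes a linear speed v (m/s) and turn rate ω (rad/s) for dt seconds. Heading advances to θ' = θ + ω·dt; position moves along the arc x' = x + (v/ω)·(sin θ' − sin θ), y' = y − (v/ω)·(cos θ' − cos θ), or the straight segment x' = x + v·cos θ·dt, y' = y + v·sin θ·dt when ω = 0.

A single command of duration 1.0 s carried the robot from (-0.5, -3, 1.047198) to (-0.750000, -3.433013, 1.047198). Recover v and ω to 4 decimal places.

Δθ = 1.047198 − 1.047198 = 0.000000
ω = Δθ/dt = 0.000000/1.0 = 0.0000
ω = 0 → v = (Δx·cos θ + Δy·sin θ)/dt = -0.5000

v = -0.5000, ω = 0.0000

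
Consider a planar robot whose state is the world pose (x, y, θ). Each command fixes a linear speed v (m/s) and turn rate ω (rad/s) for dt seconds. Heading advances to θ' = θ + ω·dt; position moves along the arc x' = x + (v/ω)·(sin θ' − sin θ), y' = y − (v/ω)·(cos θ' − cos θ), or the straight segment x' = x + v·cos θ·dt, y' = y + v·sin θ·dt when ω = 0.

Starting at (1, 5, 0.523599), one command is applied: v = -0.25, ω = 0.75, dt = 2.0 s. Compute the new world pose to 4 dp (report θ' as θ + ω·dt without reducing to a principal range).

θ' = 0.5236 + 0.75·2.0 = 2.0236
R = v/ω = -0.25/0.75 = -0.3333
x' = 1 + -0.3333·(sin 2.0236 − sin 0.5236) = 0.8669
y' = 5 − -0.3333·(cos 2.0236 − cos 0.5236) = 4.5655

(0.8669, 4.5655, 2.0236)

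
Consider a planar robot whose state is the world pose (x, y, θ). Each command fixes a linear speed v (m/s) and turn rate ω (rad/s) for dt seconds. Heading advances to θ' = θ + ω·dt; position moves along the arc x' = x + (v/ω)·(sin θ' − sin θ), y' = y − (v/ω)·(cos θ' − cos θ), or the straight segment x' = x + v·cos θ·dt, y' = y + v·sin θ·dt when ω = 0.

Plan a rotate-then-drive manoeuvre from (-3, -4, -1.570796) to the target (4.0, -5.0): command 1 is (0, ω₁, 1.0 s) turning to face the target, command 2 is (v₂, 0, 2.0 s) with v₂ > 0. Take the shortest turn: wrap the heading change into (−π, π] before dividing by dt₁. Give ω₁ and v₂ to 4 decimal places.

ω₁ = 1.4289, v₂ = 3.5355

heading to target = atan2(-5−-4, 4−-3) = -0.1419
Δθ = wrap(-0.1419 − -1.5708) = 1.4289; ω₁ = Δθ/dt₁ = 1.4289
distance = √((4−-3)² + (-5−-4)²) = 7.0711; v₂ = distance/dt₂ = 3.5355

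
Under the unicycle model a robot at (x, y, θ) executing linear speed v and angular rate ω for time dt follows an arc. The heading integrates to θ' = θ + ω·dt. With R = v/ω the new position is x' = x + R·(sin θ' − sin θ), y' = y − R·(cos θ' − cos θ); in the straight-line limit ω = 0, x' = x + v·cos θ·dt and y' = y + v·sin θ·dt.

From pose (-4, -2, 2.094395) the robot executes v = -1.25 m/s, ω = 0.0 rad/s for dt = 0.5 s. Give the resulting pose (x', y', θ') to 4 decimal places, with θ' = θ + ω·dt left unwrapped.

(-3.6875, -2.5413, 2.0944)

θ' = 2.0944 + 0.0·0.5 = 2.0944
ω = 0 → straight: x' = -4 + -1.25·cos(2.0944)·0.5 = -3.6875
y' = -2 + -1.25·sin(2.0944)·0.5 = -2.5413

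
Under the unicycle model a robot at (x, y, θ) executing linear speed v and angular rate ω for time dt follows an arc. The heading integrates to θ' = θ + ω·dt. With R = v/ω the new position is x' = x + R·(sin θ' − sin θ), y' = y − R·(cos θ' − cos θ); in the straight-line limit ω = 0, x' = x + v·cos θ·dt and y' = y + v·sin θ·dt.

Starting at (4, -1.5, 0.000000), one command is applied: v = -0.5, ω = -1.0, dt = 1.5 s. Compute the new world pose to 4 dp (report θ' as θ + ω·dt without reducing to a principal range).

(3.5013, -1.0354, -1.5000)

θ' = 0.0000 + -1.0·1.5 = -1.5000
R = v/ω = -0.5/-1.0 = 0.5000
x' = 4 + 0.5000·(sin -1.5000 − sin 0.0000) = 3.5013
y' = -1.5 − 0.5000·(cos -1.5000 − cos 0.0000) = -1.0354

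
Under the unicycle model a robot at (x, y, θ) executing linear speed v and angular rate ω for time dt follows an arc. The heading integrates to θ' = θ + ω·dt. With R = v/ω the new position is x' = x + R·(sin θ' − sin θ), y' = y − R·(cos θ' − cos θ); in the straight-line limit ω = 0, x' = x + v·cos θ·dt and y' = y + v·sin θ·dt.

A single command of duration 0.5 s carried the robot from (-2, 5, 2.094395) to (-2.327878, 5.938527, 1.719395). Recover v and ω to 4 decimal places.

v = 2.0000, ω = -0.7500

Δθ = 1.719395 − 2.094395 = -0.375000
ω = Δθ/dt = -0.375000/0.5 = -0.7500
R = −Δy/(cos θ' − cos θ) = -2.6667
v = R·ω = -2.6667·-0.7500 = 2.0000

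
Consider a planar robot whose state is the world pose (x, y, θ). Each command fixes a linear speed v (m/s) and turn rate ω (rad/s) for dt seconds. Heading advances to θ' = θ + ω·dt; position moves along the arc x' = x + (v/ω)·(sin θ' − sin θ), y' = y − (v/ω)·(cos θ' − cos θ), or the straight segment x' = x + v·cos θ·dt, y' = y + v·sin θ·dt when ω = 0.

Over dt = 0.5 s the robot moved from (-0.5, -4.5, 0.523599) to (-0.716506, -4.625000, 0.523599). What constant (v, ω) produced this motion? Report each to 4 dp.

v = -0.5000, ω = 0.0000

Δθ = 0.523599 − 0.523599 = 0.000000
ω = Δθ/dt = 0.000000/0.5 = 0.0000
ω = 0 → v = (Δx·cos θ + Δy·sin θ)/dt = -0.5000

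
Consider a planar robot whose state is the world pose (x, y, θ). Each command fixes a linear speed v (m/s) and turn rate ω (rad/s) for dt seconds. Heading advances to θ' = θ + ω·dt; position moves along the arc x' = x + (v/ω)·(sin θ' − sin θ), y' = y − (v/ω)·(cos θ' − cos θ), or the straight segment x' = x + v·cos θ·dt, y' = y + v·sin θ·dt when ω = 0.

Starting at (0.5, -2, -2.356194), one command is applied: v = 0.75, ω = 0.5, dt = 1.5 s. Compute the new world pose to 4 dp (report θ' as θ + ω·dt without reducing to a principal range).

(0.0616, -3.0076, -1.6062)

θ' = -2.3562 + 0.5·1.5 = -1.6062
R = v/ω = 0.75/0.5 = 1.5000
x' = 0.5 + 1.5000·(sin -1.6062 − sin -2.3562) = 0.0616
y' = -2 − 1.5000·(cos -1.6062 − cos -2.3562) = -3.0076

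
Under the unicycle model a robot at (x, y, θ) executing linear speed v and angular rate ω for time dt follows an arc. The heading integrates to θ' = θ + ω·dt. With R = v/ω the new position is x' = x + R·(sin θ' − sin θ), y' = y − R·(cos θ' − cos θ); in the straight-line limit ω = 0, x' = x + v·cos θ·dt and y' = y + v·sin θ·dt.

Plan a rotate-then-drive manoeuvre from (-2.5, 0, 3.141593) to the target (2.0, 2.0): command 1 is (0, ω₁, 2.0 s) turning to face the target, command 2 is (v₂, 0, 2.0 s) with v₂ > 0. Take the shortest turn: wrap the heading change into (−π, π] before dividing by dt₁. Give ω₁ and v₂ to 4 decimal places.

ω₁ = -1.3617, v₂ = 2.4622

heading to target = atan2(2−0, 2−-2.5) = 0.4182
Δθ = wrap(0.4182 − 3.1416) = -2.7234; ω₁ = Δθ/dt₁ = -1.3617
distance = √((2−-2.5)² + (2−0)²) = 4.9244; v₂ = distance/dt₂ = 2.4622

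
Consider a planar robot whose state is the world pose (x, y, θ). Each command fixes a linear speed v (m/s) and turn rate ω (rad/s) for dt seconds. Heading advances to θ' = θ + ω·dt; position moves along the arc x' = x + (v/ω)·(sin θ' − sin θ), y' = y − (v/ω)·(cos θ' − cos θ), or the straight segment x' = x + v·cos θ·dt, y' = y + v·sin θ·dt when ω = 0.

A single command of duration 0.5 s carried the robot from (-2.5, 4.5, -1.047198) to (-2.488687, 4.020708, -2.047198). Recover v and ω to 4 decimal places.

Δθ = -2.047198 − -1.047198 = -1.000000
ω = Δθ/dt = -1.000000/0.5 = -2.0000
R = −Δy/(cos θ' − cos θ) = -0.5000
v = R·ω = -0.5000·-2.0000 = 1.0000

v = 1.0000, ω = -2.0000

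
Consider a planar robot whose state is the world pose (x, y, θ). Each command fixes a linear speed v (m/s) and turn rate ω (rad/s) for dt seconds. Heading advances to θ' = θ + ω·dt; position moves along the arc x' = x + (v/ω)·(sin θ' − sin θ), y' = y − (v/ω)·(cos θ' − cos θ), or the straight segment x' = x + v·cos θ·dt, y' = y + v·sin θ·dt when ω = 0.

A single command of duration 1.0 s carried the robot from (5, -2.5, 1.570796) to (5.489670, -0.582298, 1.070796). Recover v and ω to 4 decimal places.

v = 2.0000, ω = -0.5000

Δθ = 1.070796 − 1.570796 = -0.500000
ω = Δθ/dt = -0.500000/1.0 = -0.5000
R = −Δy/(cos θ' − cos θ) = -4.0000
v = R·ω = -4.0000·-0.5000 = 2.0000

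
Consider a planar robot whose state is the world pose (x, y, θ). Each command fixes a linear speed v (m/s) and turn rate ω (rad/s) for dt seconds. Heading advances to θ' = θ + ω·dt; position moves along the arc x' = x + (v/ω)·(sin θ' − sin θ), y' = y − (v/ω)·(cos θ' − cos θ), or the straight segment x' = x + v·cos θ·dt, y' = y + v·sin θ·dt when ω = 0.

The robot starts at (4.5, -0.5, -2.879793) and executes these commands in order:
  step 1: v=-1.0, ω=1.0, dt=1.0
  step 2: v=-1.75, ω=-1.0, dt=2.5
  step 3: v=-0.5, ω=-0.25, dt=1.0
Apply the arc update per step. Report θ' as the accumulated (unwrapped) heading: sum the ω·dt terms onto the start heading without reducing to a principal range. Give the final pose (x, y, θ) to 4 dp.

(8.6178, -0.2870, -4.6298)

step 1: θ'=-1.8798 (R=-1.0000) → pose (5.1938, 0.1618, -1.8798)
step 2: θ'=-4.3798 (R=1.7500) → pose (8.5150, 0.2010, -4.3798)
step 3: θ'=-4.6298 (R=2.0000) → pose (8.6178, -0.2870, -4.6298)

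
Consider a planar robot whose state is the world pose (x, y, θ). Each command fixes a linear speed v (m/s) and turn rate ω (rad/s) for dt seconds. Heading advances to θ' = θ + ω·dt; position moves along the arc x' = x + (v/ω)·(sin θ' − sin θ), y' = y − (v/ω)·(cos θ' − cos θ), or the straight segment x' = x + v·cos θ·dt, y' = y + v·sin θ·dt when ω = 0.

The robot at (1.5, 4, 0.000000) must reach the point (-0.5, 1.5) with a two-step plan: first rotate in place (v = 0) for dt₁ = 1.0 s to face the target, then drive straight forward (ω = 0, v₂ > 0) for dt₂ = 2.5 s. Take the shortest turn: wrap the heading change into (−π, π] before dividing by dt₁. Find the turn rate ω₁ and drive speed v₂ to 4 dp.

heading to target = atan2(1.5−4, -0.5−1.5) = -2.2455
Δθ = wrap(-2.2455 − 0.0000) = -2.2455; ω₁ = Δθ/dt₁ = -2.2455
distance = √((-0.5−1.5)² + (1.5−4)²) = 3.2016; v₂ = distance/dt₂ = 1.2806

ω₁ = -2.2455, v₂ = 1.2806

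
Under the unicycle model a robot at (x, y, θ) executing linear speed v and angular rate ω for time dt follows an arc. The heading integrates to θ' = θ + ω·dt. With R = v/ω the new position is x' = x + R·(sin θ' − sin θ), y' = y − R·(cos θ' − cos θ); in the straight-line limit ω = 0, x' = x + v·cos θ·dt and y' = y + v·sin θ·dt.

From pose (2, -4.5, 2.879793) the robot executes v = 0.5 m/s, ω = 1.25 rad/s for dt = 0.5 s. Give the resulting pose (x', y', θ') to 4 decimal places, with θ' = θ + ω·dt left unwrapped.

θ' = 2.8798 + 1.25·0.5 = 3.5048
R = v/ω = 0.5/1.25 = 0.4000
x' = 2 + 0.4000·(sin 3.5048 − sin 2.8798) = 1.7544
y' = -4.5 − 0.4000·(cos 3.5048 − cos 2.8798) = -4.5125

(1.7544, -4.5125, 3.5048)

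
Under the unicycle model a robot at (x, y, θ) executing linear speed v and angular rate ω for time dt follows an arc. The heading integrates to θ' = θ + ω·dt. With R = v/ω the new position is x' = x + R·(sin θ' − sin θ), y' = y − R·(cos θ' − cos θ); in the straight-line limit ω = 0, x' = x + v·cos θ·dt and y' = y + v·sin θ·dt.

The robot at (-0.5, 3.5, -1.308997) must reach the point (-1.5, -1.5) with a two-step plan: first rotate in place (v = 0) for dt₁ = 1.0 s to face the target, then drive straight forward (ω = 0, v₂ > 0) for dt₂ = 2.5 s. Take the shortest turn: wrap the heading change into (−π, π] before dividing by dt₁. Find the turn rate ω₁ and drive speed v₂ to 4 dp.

heading to target = atan2(-1.5−3.5, -1.5−-0.5) = -1.7682
Δθ = wrap(-1.7682 − -1.3090) = -0.4592; ω₁ = Δθ/dt₁ = -0.4592
distance = √((-1.5−-0.5)² + (-1.5−3.5)²) = 5.0990; v₂ = distance/dt₂ = 2.0396

ω₁ = -0.4592, v₂ = 2.0396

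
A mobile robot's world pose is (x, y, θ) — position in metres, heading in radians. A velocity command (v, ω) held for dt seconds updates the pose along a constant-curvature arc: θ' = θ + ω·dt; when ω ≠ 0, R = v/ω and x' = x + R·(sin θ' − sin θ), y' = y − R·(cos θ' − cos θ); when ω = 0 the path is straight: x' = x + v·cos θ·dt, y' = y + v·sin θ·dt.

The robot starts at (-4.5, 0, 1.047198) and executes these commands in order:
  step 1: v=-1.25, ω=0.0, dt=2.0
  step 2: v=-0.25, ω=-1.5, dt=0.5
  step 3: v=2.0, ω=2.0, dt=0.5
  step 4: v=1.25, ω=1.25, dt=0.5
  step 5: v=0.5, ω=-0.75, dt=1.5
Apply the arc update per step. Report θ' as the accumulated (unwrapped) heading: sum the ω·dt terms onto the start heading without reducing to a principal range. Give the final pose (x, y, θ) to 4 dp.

(-5.0505, -0.2454, 0.7972)

step 1: θ'=1.0472 (straight) → pose (-5.7500, -2.1651, 1.0472)
step 2: θ'=0.2972 (R=0.1667) → pose (-5.8455, -2.2411, 0.2972)
step 3: θ'=1.2972 (R=1.0000) → pose (-5.1756, -1.5551, 1.2972)
step 4: θ'=1.9222 (R=1.0000) → pose (-5.1995, -0.9407, 1.9222)
step 5: θ'=0.7972 (R=-0.6667) → pose (-5.0505, -0.2454, 0.7972)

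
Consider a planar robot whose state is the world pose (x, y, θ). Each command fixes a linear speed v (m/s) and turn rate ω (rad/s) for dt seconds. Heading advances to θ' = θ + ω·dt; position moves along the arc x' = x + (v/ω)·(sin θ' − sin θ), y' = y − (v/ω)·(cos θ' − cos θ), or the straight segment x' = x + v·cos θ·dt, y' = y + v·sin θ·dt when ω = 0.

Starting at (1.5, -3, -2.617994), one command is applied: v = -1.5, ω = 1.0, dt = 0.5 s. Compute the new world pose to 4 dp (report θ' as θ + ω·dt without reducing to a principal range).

θ' = -2.6180 + 1.0·0.5 = -2.1180
R = v/ω = -1.5/1.0 = -1.5000
x' = 1.5 + -1.5000·(sin -2.1180 − sin -2.6180) = 2.0310
y' = -3 − -1.5000·(cos -2.1180 − cos -2.6180) = -2.4814

(2.0310, -2.4814, -2.1180)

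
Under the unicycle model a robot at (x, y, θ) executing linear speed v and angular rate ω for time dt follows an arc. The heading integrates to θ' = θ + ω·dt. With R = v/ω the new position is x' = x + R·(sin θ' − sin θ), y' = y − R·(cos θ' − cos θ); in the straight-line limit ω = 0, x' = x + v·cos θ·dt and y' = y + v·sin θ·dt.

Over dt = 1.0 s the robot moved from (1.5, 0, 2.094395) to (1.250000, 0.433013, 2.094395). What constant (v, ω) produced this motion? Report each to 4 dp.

v = 0.5000, ω = 0.0000

Δθ = 2.094395 − 2.094395 = 0.000000
ω = Δθ/dt = 0.000000/1.0 = 0.0000
ω = 0 → v = (Δx·cos θ + Δy·sin θ)/dt = 0.5000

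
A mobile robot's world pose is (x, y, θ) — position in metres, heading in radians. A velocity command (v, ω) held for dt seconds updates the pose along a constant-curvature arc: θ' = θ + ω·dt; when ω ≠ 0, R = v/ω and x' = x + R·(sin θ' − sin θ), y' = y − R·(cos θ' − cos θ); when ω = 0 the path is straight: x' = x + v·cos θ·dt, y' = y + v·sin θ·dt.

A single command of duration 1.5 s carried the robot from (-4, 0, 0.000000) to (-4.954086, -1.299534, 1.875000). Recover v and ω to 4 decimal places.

Δθ = 1.875000 − 0.000000 = 1.875000
ω = Δθ/dt = 1.875000/1.5 = 1.2500
R = −Δy/(cos θ' − cos θ) = -1.0000
v = R·ω = -1.0000·1.2500 = -1.2500

v = -1.2500, ω = 1.2500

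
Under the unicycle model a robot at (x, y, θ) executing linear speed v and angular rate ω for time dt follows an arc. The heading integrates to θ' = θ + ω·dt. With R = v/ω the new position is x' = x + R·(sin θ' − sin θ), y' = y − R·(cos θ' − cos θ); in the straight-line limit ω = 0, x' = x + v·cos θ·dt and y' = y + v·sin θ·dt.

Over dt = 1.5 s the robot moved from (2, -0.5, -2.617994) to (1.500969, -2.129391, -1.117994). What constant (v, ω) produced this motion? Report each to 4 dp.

v = 1.2500, ω = 1.0000

Δθ = -1.117994 − -2.617994 = 1.500000
ω = Δθ/dt = 1.500000/1.5 = 1.0000
R = −Δy/(cos θ' − cos θ) = 1.2500
v = R·ω = 1.2500·1.0000 = 1.2500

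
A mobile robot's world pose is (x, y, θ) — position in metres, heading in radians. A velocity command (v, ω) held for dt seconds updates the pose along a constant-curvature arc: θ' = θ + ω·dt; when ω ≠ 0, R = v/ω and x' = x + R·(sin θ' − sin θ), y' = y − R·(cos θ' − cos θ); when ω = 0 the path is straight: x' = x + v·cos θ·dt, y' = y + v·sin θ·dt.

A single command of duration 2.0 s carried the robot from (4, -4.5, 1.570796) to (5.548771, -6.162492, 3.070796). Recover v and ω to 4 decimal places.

v = -1.2500, ω = 0.7500

Δθ = 3.070796 − 1.570796 = 1.500000
ω = Δθ/dt = 1.500000/2.0 = 0.7500
R = −Δy/(cos θ' − cos θ) = -1.6667
v = R·ω = -1.6667·0.7500 = -1.2500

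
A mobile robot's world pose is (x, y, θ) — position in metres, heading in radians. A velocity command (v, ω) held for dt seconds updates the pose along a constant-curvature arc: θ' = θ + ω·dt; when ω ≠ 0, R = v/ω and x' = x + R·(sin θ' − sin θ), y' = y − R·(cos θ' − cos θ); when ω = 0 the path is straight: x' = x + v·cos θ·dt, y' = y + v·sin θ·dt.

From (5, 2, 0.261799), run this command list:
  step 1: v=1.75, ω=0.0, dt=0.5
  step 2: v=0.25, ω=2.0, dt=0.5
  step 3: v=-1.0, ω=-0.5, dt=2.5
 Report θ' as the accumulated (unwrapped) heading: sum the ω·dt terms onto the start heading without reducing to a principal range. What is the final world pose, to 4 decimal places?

step 1: θ'=0.2618 (straight) → pose (5.8452, 2.2265, 0.2618)
step 2: θ'=1.2618 (R=0.1250) → pose (5.9319, 2.3092, 1.2618)
step 3: θ'=0.0118 (R=2.0000) → pose (4.0502, 0.9175, 0.0118)

(4.0502, 0.9175, 0.0118)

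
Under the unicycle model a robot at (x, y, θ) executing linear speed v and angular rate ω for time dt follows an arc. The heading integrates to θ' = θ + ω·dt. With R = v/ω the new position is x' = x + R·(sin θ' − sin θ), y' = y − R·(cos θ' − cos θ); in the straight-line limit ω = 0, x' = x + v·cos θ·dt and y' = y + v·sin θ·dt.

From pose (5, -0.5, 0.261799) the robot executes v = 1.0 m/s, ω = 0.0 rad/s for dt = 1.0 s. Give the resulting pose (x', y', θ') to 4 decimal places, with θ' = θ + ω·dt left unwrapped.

(5.9659, -0.2412, 0.2618)

θ' = 0.2618 + 0.0·1.0 = 0.2618
ω = 0 → straight: x' = 5 + 1.0·cos(0.2618)·1.0 = 5.9659
y' = -0.5 + 1.0·sin(0.2618)·1.0 = -0.2412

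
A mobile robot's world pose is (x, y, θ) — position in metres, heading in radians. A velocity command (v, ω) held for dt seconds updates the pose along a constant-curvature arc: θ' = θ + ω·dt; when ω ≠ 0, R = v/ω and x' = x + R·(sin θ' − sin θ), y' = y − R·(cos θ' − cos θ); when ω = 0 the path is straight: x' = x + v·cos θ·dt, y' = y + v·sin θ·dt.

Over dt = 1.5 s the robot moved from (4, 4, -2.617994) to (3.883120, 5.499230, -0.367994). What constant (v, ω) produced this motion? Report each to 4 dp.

Δθ = -0.367994 − -2.617994 = 2.250000
ω = Δθ/dt = 2.250000/1.5 = 1.5000
R = −Δy/(cos θ' − cos θ) = -0.8333
v = R·ω = -0.8333·1.5000 = -1.2500

v = -1.2500, ω = 1.5000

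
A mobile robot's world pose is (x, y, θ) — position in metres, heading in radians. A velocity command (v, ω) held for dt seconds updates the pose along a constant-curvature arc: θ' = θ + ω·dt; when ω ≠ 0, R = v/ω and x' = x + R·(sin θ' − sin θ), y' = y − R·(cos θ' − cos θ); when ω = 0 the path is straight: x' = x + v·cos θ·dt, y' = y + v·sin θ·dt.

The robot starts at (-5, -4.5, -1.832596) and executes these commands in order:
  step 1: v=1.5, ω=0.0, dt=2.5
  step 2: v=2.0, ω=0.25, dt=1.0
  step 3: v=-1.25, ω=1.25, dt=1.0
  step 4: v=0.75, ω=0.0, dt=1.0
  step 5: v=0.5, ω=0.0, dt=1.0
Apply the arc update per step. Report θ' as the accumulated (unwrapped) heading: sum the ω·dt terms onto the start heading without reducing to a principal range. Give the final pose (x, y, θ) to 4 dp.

(-5.7345, -9.5495, -0.3326)

step 1: θ'=-1.8326 (straight) → pose (-5.9706, -8.1222, -1.8326)
step 2: θ'=-1.5826 (R=8.0000) → pose (-6.2426, -10.0984, -1.5826)
step 3: θ'=-0.3326 (R=-1.0000) → pose (-6.9160, -9.1414, -0.3326)
step 4: θ'=-0.3326 (straight) → pose (-6.2071, -9.3863, -0.3326)
step 5: θ'=-0.3326 (straight) → pose (-5.7345, -9.5495, -0.3326)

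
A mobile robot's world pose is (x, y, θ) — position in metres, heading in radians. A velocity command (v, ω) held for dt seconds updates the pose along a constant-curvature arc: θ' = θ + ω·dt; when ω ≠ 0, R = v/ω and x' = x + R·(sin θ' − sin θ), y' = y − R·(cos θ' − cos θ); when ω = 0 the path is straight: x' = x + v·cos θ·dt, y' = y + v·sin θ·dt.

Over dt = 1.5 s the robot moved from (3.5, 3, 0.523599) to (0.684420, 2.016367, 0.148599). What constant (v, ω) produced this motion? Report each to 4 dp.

Δθ = 0.148599 − 0.523599 = -0.375000
ω = Δθ/dt = -0.375000/1.5 = -0.2500
R = Δx/(sin θ' − sin θ) = 8.0000
v = R·ω = 8.0000·-0.2500 = -2.0000

v = -2.0000, ω = -0.2500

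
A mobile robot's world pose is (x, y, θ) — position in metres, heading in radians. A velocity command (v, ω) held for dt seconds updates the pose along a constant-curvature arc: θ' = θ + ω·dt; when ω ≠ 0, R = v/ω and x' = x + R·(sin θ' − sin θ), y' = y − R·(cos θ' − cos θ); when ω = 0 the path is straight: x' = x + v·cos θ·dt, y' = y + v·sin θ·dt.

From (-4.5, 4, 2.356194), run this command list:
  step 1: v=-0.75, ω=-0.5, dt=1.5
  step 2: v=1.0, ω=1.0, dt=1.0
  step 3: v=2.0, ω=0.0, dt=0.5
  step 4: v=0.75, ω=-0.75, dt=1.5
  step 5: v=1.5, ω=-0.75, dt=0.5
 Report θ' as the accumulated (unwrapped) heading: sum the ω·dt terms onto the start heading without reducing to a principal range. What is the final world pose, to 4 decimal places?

step 1: θ'=1.6062 (R=1.5000) → pose (-4.0616, 2.9924, 1.6062)
step 2: θ'=2.6062 (R=1.0000) → pose (-4.5508, 3.8171, 2.6062)
step 3: θ'=2.6062 (straight) → pose (-5.4109, 4.3273, 2.6062)
step 4: θ'=1.4812 (R=-1.0000) → pose (-5.8967, 5.2768, 1.4812)
step 5: θ'=1.1062 (R=-2.0000) → pose (-5.6927, 5.9940, 1.1062)

(-5.6927, 5.9940, 1.1062)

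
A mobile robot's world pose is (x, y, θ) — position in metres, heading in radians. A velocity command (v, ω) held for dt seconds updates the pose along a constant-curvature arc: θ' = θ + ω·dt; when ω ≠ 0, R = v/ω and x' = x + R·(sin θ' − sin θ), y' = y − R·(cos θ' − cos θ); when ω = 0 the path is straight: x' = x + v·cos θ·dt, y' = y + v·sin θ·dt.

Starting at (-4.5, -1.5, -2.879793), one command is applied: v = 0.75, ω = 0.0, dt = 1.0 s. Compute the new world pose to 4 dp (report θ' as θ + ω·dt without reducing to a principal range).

θ' = -2.8798 + 0.0·1.0 = -2.8798
ω = 0 → straight: x' = -4.5 + 0.75·cos(-2.8798)·1.0 = -5.2244
y' = -1.5 + 0.75·sin(-2.8798)·1.0 = -1.6941

(-5.2244, -1.6941, -2.8798)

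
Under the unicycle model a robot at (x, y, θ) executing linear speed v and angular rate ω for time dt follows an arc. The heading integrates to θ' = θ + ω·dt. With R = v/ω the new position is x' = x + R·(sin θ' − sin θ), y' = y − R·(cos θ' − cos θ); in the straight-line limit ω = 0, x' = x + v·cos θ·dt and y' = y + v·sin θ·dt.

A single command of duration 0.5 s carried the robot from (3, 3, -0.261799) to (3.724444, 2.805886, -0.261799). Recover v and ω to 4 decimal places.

v = 1.5000, ω = 0.0000

Δθ = -0.261799 − -0.261799 = 0.000000
ω = Δθ/dt = 0.000000/0.5 = 0.0000
ω = 0 → v = (Δx·cos θ + Δy·sin θ)/dt = 1.5000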